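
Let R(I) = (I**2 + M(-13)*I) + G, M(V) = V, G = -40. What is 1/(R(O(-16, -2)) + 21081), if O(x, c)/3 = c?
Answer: 1/21155 ≈ 4.7270e-5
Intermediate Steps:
O(x, c) = 3*c
R(I) = -40 + I**2 - 13*I (R(I) = (I**2 - 13*I) - 40 = -40 + I**2 - 13*I)
1/(R(O(-16, -2)) + 21081) = 1/((-40 + (3*(-2))**2 - 39*(-2)) + 21081) = 1/((-40 + (-6)**2 - 13*(-6)) + 21081) = 1/((-40 + 36 + 78) + 21081) = 1/(74 + 21081) = 1/21155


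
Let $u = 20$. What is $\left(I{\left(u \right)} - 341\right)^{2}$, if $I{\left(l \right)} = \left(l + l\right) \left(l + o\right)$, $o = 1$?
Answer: $249001$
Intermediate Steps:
$I{\left(l \right)} = 2 l \left(1 + l\right)$ ($I{\left(l \right)} = \left(l + l\right) \left(l + 1\right) = 2 l \left(1 + l\right)$)
$\left(I{\left(u \right)} - 341\right)^{2} = \left(2 \cdot 20 \left(1 + 20\right) - 341\right)^{2} = \left(2 \cdot 20 \cdot 21 - 341\right)^{2} = \left(840 - 341\right)^{2} = 499^{2} = 249001$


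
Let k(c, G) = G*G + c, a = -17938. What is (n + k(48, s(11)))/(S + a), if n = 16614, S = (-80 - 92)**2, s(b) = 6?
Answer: 2783/1941 ≈ 1.4338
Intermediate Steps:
S = 29584 (S = (-172)**2 = 29584)
k(c, G) = c + G**2 (k(c, G) = G**2 + c = c + G**2)
(n + k(48, s(11)))/(S + a) = (16614 + (48 + 6**2))/(29584 - 17938) = (16614 + (48 + 36))/11646 = (16614 + 84)*(1/11646) = 16698*(1/11646) = 2783/1941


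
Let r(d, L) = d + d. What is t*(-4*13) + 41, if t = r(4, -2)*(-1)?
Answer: 457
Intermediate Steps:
r(d, L) = 2*d
t = -8 (t = (2*4)*(-1) = 8*(-1) = -8)
t*(-4*13) + 41 = -(-32)*13 + 41 = -8*(-52) + 41 = 416 + 41 = 457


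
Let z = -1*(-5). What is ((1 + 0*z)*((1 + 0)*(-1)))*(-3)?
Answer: 3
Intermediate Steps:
z = 5
((1 + 0*z)*((1 + 0)*(-1)))*(-3) = ((1 + 0*5)*((1 + 0)*(-1)))*(-3) = ((1 + 0)*(1*(-1)))*(-3) = (1*(-1))*(-3) = -1*(-3) = 3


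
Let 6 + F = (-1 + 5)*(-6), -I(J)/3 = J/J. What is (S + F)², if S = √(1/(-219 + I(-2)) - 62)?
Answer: (6660 - I*√3055830)²/49284 ≈ 838.0 - 472.46*I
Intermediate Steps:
I(J) = -3 (I(J) = -3*J/J = -3*1 = -3)
F = -30 (F = -6 + (-1 + 5)*(-6) = -6 + 4*(-6) = -6 - 24 = -30)
S = I*√3055830/222 (S = √(1/(-219 - 3) - 62) = √(1/(-222) - 62) = √(-1/222 - 62) = √(-13765/222) = I*√3055830/222 ≈ 7.8743*I)
(S + F)² = (I*√3055830/222 - 30)² = (-30 + I*√3055830/222)²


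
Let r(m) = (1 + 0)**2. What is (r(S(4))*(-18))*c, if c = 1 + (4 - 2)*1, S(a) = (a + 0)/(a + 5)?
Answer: -54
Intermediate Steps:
S(a) = a/(5 + a)
r(m) = 1 (r(m) = 1**2 = 1)
c = 3 (c = 1 + 2*1 = 1 + 2 = 3)
(r(S(4))*(-18))*c = (1*(-18))*3 = -18*3 = -54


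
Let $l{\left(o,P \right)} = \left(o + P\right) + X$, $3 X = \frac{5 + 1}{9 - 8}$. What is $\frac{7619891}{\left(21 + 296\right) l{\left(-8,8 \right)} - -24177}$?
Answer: $\frac{7619891}{24811} \approx 307.12$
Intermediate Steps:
$X = 2$ ($X = \frac{\left(5 + 1\right) \frac{1}{9 - 8}}{3} = \frac{6 \cdot 1^{-1}}{3} = \frac{6 \cdot 1}{3} = \frac{1}{3} \cdot 6 = 2$)
$l{\left(o,P \right)} = 2 + P + o$ ($l{\left(o,P \right)} = \left(o + P\right) + 2 = \left(P + o\right) + 2 = 2 + P + o$)
$\frac{7619891}{\left(21 + 296\right) l{\left(-8,8 \right)} - -24177} = \frac{7619891}{\left(21 + 296\right) \left(2 + 8 - 8\right) - -24177} = \frac{7619891}{317 \cdot 2 + 24177} = \frac{7619891}{634 + 24177} = \frac{7619891}{24811}$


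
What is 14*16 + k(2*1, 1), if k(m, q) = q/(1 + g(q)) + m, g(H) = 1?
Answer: 453/2 ≈ 226.50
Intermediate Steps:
k(m, q) = m + q/2 (k(m, q) = q/(1 + 1) + m = q/2 + m = m + q/2)
14*16 + k(2*1, 1) = 14*16 + (2*1 + (½)*1) = 224 + (2 + ½) = 224 + 5/2 = 453/2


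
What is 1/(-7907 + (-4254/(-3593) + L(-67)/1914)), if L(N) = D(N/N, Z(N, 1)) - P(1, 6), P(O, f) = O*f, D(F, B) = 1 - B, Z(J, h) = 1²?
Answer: -1146167/9061389036 ≈ -0.00012649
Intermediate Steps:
Z(J, h) = 1
L(N) = -6 (L(N) = (1 - 1*1) - 6 = (1 - 1) - 1*6 = 0 - 6 = -6)
1/(-7907 + (-4254/(-3593) + L(-67)/1914)) = 1/(-7907 + (-4254/(-3593) - 6/1914)) = 1/(-7907 + (-4254*(-1/3593) - 6*1/1914)) = 1/(-7907 + (4254/3593 - 1/319)) = 1/(-7907 + 1353433/1146167) = 1/(-9061389036/1146167) = -1146167/9061389036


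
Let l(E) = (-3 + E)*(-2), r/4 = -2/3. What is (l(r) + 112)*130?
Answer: 48100/3 ≈ 16033.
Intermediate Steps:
r = -8/3 (r = 4*(-2/3) = 4*(-2*⅓) = 4*(-⅔) = -8/3 ≈ -2.6667)
l(E) = 6 - 2*E
(l(r) + 112)*130 = ((6 - 2*(-8/3)) + 112)*130 = ((6 + 16/3) + 112)*130 = (34/3 + 112)*130 = (370/3)*130 = 48100/3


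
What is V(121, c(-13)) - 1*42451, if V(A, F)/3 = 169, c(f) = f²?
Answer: -41944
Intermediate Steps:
V(A, F) = 507 (V(A, F) = 3*169 = 507)
V(121, c(-13)) - 1*42451 = 507 - 1*42451 = 507 - 42451 = -41944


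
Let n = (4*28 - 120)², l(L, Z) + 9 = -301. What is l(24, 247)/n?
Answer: -155/32 ≈ -4.8438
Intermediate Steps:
l(L, Z) = -310 (l(L, Z) = -9 - 301 = -310)
n = 64 (n = (112 - 120)² = (-8)² = 64)
l(24, 247)/n = -310/64 = -310*1/64 = -155/32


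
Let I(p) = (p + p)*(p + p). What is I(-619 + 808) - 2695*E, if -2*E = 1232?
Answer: 1803004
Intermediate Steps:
I(p) = 4*p² (I(p) = (2*p)*(2*p) = 4*p²)
E = -616 (E = -½*1232 = -616)
I(-619 + 808) - 2695*E = 4*(-619 + 808)² - 2695*(-616) = 4*189² + 1660120 = 4*35721 + 1660120 = 142884 + 1660120 = 1803004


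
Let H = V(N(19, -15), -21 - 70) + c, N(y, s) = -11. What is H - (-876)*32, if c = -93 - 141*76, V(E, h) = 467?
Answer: 17690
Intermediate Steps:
c = -10809 (c = -93 - 10716 = -10809)
H = -10342 (H = 467 - 10809 = -10342)
H - (-876)*32 = -10342 - (-876)*32 = -10342 - 1*(-28032) = -10342 + 28032 = 17690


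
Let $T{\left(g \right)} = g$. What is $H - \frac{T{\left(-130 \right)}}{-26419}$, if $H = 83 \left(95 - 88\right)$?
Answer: $\frac{15349309}{26419} \approx 581.0$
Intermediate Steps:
$H = 581$ ($H = 83 \cdot 7 = 581$)
$H - \frac{T{\left(-130 \right)}}{-26419} = 581 - - \frac{130}{-26419} = 581 - \left(-130\right) \left(- \frac{1}{26419}\right) = 581 - \frac{130}{26419} = \frac{15349309}{26419}$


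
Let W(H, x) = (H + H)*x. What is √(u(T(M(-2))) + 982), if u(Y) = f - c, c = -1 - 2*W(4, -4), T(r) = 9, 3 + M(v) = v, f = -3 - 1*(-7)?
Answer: √923 ≈ 30.381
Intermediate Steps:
f = 4 (f = -3 + 7 = 4)
M(v) = -3 + v
W(H, x) = 2*H*x (W(H, x) = (2*H)*x = 2*H*x)
c = 63 (c = -1 - 4*4*(-4) = -1 - 2*(-32) = -1 + 64 = 63)
u(Y) = -59 (u(Y) = 4 - 1*63 = 4 - 63 = -59)
√(u(T(M(-2))) + 982) = √(-59 + 982) = √923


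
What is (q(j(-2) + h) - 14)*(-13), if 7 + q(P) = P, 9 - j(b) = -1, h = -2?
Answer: 169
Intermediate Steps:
j(b) = 10 (j(b) = 9 - 1*(-1) = 9 + 1 = 10)
q(P) = -7 + P
(q(j(-2) + h) - 14)*(-13) = ((-7 + (10 - 2)) - 14)*(-13) = ((-7 + 8) - 14)*(-13) = (1 - 14)*(-13) = -13*(-13) = 169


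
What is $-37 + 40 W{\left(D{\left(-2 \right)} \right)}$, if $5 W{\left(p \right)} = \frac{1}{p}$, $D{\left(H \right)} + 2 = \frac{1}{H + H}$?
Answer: $- \frac{365}{9} \approx -40.556$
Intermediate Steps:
$D{\left(H \right)} = -2 + \frac{1}{2 H}$ ($D{\left(H \right)} = -2 + \frac{1}{H + H} = -2 + \frac{1}{2 H}$)
$W{\left(p \right)} = \frac{1}{5 p}$
$-37 + 40 W{\left(D{\left(-2 \right)} \right)} = -37 + 40 \frac{1}{5 \left(-2 + \frac{1}{2 \left(-2\right)}\right)} = -37 + 40 \frac{1}{5 \left(-2 + \frac{1}{2} \left(- \frac{1}{2}\right)\right)} = -37 + 40 \frac{1}{5 \left(-2 - \frac{1}{4}\right)} = -37 + 40 \frac{1}{5 \left(- \frac{9}{4}\right)} = -37 + 40 \cdot \frac{1}{5} \left(- \frac{4}{9}\right) = -37 + 40 \left(- \frac{4}{45}\right) = -37 - \frac{32}{9} = - \frac{365}{9}$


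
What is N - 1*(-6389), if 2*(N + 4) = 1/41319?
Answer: 527643631/82638 ≈ 6385.0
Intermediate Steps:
N = -330551/82638 (N = -4 + (½)/41319 = -4 + (½)*(1/41319) = -4 + 1/82638 = -330551/82638 ≈ -4.0000)
N - 1*(-6389) = -330551/82638 - 1*(-6389) = -330551/82638 + 6389 = 527643631/82638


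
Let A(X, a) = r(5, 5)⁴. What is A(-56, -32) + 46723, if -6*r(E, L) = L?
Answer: 60553633/1296 ≈ 46724.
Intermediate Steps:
r(E, L) = -L/6
A(X, a) = 625/1296 (A(X, a) = (-⅙*5)⁴ = (-⅚)⁴ = 625/1296)
A(-56, -32) + 46723 = 625/1296 + 46723 = 60553633/1296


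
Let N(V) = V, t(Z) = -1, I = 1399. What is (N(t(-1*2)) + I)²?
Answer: 1954404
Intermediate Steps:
(N(t(-1*2)) + I)² = (-1 + 1399)² = 1398² = 1954404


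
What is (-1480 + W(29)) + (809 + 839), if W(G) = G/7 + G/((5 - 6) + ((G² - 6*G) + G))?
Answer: 837678/4865 ≈ 172.18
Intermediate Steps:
W(G) = G/7 + G/(-1 + G² - 5*G) (W(G) = G*(⅐) + G/(-1 + (G² - 5*G)) = G/7 + G/(-1 + G² - 5*G))
(-1480 + W(29)) + (809 + 839) = (-1480 + (⅐)*29*(6 + 29² - 5*29)/(-1 + 29² - 5*29)) + (809 + 839) = (-1480 + (⅐)*29*(6 + 841 - 145)/(-1 + 841 - 145)) + 1648 = (-1480 + (⅐)*29*702/695) + 1648 = (-1480 + (⅐)*29*(1/695)*702) + 1648 = (-1480 + 20358/4865) + 1648 = -7179842/4865 + 1648 = 837678/4865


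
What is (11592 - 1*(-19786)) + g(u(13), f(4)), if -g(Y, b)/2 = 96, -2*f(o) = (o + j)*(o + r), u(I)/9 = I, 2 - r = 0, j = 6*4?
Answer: 31186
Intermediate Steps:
j = 24
r = 2 (r = 2 - 1*0 = 2 + 0 = 2)
u(I) = 9*I
f(o) = -(2 + o)*(24 + o)/2 (f(o) = -(o + 24)*(o + 2)/2 = -(24 + o)*(2 + o)/2 = -(2 + o)*(24 + o)/2)
g(Y, b) = -192 (g(Y, b) = -2*96 = -192)
(11592 - 1*(-19786)) + g(u(13), f(4)) = (11592 - 1*(-19786)) - 192 = (11592 + 19786) - 192 = 31378 - 192 = 31186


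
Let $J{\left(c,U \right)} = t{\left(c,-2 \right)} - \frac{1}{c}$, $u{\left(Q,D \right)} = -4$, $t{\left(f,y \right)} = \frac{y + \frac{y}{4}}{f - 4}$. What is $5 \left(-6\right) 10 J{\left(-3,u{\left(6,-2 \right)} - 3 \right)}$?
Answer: $- \frac{1450}{7} \approx -207.14$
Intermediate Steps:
$t{\left(f,y \right)} = \frac{5 y}{4 \left(-4 + f\right)}$ ($t{\left(f,y \right)} = \frac{y + y \frac{1}{4}}{-4 + f} = \frac{y + \frac{y}{4}}{-4 + f} = \frac{\frac{5}{4} y}{-4 + f} = \frac{5 y}{4 \left(-4 + f\right)}$)
$J{\left(c,U \right)} = - \frac{1}{c} - \frac{5}{2 \left(-4 + c\right)}$ ($J{\left(c,U \right)} = \frac{5}{4} \left(-2\right) \frac{1}{-4 + c} - \frac{1}{c} = - \frac{5}{2 \left(-4 + c\right)} - \frac{1}{c} = - \frac{1}{c} - \frac{5}{2 \left(-4 + c\right)}$)
$5 \left(-6\right) 10 J{\left(-3,u{\left(6,-2 \right)} - 3 \right)} = 5 \left(-6\right) 10 \frac{8 - -21}{2 \left(-3\right) \left(-4 - 3\right)} = \left(-30\right) 10 \cdot \frac{1}{2} \left(- \frac{1}{3}\right) \frac{1}{-7} \left(8 + 21\right) = - 300 \cdot \frac{1}{2} \left(- \frac{1}{3}\right) \left(- \frac{1}{7}\right) 29 = \left(-300\right) \frac{29}{42} = - \frac{1450}{7}$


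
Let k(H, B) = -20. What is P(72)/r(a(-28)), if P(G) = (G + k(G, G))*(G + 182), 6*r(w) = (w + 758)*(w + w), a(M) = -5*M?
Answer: 4953/15715 ≈ 0.31518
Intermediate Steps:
r(w) = w*(758 + w)/3 (r(w) = ((w + 758)*(w + w))/6 = ((758 + w)*(2*w))/6 = (2*w*(758 + w))/6 = w*(758 + w)/3)
P(G) = (-20 + G)*(182 + G) (P(G) = (G - 20)*(G + 182) = (-20 + G)*(182 + G))
P(72)/r(a(-28)) = (-3640 + 72**2 + 162*72)/(((-5*(-28))*(758 - 5*(-28))/3)) = (-3640 + 5184 + 11664)/(((1/3)*140*(758 + 140))) = 13208/(((1/3)*140*898)) = 13208/(125720/3) = 13208*(3/125720) = 4953/15715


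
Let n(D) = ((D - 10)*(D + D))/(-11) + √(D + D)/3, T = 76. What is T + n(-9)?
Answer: 494/11 + I*√2 ≈ 44.909 + 1.4142*I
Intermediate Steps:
n(D) = -2*D*(-10 + D)/11 + √2*√D/3 (n(D) = ((-10 + D)*(2*D))*(-1/11) + √(2*D)*(⅓) = (2*D*(-10 + D))*(-1/11) + (√2*√D)*(⅓) = -2*D*(-10 + D)/11 + √2*√D/3)
T + n(-9) = 76 + (-2/11*(-9)² + (20/11)*(-9) + √2*√(-9)/3) = 76 + (-2/11*81 - 180/11 + √2*(3*I)/3) = 76 + (-162/11 - 180/11 + I*√2) = 76 + (-342/11 + I*√2) = 494/11 + I*√2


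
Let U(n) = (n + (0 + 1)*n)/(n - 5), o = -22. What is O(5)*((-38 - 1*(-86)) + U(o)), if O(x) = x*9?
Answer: 6700/3 ≈ 2233.3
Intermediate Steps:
O(x) = 9*x
U(n) = 2*n/(-5 + n) (U(n) = (n + 1*n)/(-5 + n) = (n + n)/(-5 + n) = (2*n)/(-5 + n) = 2*n/(-5 + n))
O(5)*((-38 - 1*(-86)) + U(o)) = (9*5)*((-38 - 1*(-86)) + 2*(-22)/(-5 - 22)) = 45*((-38 + 86) + 2*(-22)/(-27)) = 45*(48 + 2*(-22)*(-1/27)) = 45*(48 + 44/27) = 45*(1340/27) = 6700/3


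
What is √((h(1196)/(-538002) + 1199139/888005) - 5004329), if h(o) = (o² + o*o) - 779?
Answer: I*√174090375788487471857955570/5898129210 ≈ 2237.0*I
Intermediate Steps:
h(o) = -779 + 2*o² (h(o) = (o² + o²) - 779 = 2*o² - 779 = -779 + 2*o²)
√((h(1196)/(-538002) + 1199139/888005) - 5004329) = √(((-779 + 2*1196²)/(-538002) + 1199139/888005) - 5004329) = √(((-779 + 2*1430416)*(-1/538002) + 1199139*(1/888005)) - 5004329) = √(((-779 + 2860832)*(-1/538002) + 1199139/888005) - 5004329) = √((2860053*(-1/538002) + 1199139/888005) - 5004329) = √((-953351/179334 + 1199139/888005) - 5004329) = √(-631534061329/159249488670 - 5004329) = √(-796937465920513759/159249488670) = I*√174090375788487471857955570/5898129210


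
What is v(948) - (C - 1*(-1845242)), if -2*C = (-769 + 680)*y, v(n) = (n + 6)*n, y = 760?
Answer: -974670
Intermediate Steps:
v(n) = n*(6 + n) (v(n) = (6 + n)*n = n*(6 + n))
C = 33820 (C = -(-769 + 680)*760/2 = -(-89)*760/2 = -1/2*(-67640) = 33820)
v(948) - (C - 1*(-1845242)) = 948*(6 + 948) - (33820 - 1*(-1845242)) = 948*954 - (33820 + 1845242) = 904392 - 1*1879062 = 904392 - 1879062 = -974670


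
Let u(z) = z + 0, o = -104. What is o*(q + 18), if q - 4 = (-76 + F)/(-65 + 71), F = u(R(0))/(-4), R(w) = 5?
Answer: -949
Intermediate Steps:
u(z) = z
F = -5/4 (F = 5/(-4) = 5*(-1/4) = -5/4 ≈ -1.2500)
q = -71/8 (q = 4 + (-76 - 5/4)/(-65 + 71) = 4 - 309/4/6 = 4 - 309/4*1/6 = 4 - 103/8 = -71/8 ≈ -8.8750)
o*(q + 18) = -104*(-71/8 + 18) = -104*73/8 = -949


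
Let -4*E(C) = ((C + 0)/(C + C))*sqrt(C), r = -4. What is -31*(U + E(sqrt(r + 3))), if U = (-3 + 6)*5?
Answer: -465 + 31*sqrt(I)/8 ≈ -462.26 + 2.74*I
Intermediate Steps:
U = 15 (U = 3*5 = 15)
E(C) = -sqrt(C)/8 (E(C) = -(C + 0)/(C + C)*sqrt(C)/4 = -C/((2*C))*sqrt(C)/4 = -C*(1/(2*C))*sqrt(C)/4 = -sqrt(C)/8)
-31*(U + E(sqrt(r + 3))) = -31*(15 - (-4 + 3)**(1/4)/8) = -31*(15 - (-1)**(1/4)/8) = -31*(15 - sqrt(I)/8) = -465 + 31*sqrt(I)/8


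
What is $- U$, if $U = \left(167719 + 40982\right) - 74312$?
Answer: $-134389$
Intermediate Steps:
$U = 134389$ ($U = 208701 - 74312 = 134389$)
$- U = \left(-1\right) 134389 = -134389$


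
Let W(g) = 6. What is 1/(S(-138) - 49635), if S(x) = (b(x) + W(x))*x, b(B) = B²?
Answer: -1/2678535 ≈ -3.7334e-7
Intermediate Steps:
S(x) = x*(6 + x²) (S(x) = (x² + 6)*x = (6 + x²)*x = x*(6 + x²))
1/(S(-138) - 49635) = 1/(-138*(6 + (-138)²) - 49635) = 1/(-138*(6 + 19044) - 49635) = 1/(-138*19050 - 49635) = 1/(-2628900 - 49635) = 1/(-2678535) = -1/2678535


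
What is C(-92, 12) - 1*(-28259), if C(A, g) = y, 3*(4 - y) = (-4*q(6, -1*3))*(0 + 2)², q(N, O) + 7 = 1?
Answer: 28231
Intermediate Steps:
q(N, O) = -6 (q(N, O) = -7 + 1 = -6)
y = -28 (y = 4 - (-4*(-6))*(0 + 2)²/3 = 4 - 8*2² = 4 - 8*4 = 4 - ⅓*96 = 4 - 32 = -28)
C(A, g) = -28
C(-92, 12) - 1*(-28259) = -28 - 1*(-28259) = -28 + 28259 = 28231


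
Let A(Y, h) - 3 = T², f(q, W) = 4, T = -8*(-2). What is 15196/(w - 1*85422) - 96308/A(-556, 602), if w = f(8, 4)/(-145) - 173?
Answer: -1195876143712/3214521261 ≈ -372.02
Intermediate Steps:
T = 16
A(Y, h) = 259 (A(Y, h) = 3 + 16² = 3 + 256 = 259)
w = -25089/145 (w = 4/(-145) - 173 = -1/145*4 - 173 = -4/145 - 173 = -25089/145 ≈ -173.03)
15196/(w - 1*85422) - 96308/A(-556, 602) = 15196/(-25089/145 - 1*85422) - 96308/259 = 15196/(-25089/145 - 85422) - 96308*1/259 = 15196/(-12411279/145) - 96308/259 = 15196*(-145/12411279) - 96308/259 = -2203420/12411279 - 96308/259 = -1195876143712/3214521261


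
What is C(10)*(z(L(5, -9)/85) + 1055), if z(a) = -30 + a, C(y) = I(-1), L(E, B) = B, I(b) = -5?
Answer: -87116/17 ≈ -5124.5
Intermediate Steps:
C(y) = -5
C(10)*(z(L(5, -9)/85) + 1055) = -5*((-30 - 9/85) + 1055) = -5*(-2559/85 + 1055) = -5*87116/85 = -87116/17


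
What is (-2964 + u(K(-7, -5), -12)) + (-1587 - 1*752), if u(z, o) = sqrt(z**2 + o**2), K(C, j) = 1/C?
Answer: -5303 + sqrt(7057)/7 ≈ -5291.0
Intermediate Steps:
u(z, o) = sqrt(o**2 + z**2)
(-2964 + u(K(-7, -5), -12)) + (-1587 - 1*752) = (-2964 + sqrt((-12)**2 + (1/(-7))**2)) + (-1587 - 1*752) = (-2964 + sqrt(144 + (-1/7)**2)) + (-1587 - 752) = (-2964 + sqrt(144 + 1/49)) - 2339 = (-2964 + sqrt(7057/49)) - 2339 = (-2964 + sqrt(7057)/7) - 2339 = -5303 + sqrt(7057)/7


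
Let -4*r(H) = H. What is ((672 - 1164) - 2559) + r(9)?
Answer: -12213/4 ≈ -3053.3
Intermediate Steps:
r(H) = -H/4
((672 - 1164) - 2559) + r(9) = ((672 - 1164) - 2559) - ¼*9 = (-492 - 2559) - 9/4 = -3051 - 9/4 = -12213/4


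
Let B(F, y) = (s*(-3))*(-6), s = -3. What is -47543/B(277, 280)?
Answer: 47543/54 ≈ 880.43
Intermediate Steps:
B(F, y) = -54 (B(F, y) = -3*(-3)*(-6) = 9*(-6) = -54)
-47543/B(277, 280) = -47543/(-54) = -47543*(-1/54) = 47543/54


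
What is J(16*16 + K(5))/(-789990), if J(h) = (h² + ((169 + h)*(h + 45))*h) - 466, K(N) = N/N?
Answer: -11043049/263330 ≈ -41.936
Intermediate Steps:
K(N) = 1
J(h) = -466 + h² + h*(45 + h)*(169 + h) (J(h) = (h² + ((169 + h)*(45 + h))*h) - 466 = (h² + ((45 + h)*(169 + h))*h) - 466 = (h² + h*(45 + h)*(169 + h)) - 466 = -466 + h² + h*(45 + h)*(169 + h))
J(16*16 + K(5))/(-789990) = (-466 + (16*16 + 1)³ + 215*(16*16 + 1)² + 7605*(16*16 + 1))/(-789990) = (-466 + (256 + 1)³ + 215*(256 + 1)² + 7605*(256 + 1))*(-1/789990) = (-466 + 257³ + 215*257² + 7605*257)*(-1/789990) = (-466 + 16974593 + 215*66049 + 1954485)*(-1/789990) = (-466 + 16974593 + 14200535 + 1954485)*(-1/789990) = 33129147*(-1/789990) = -11043049/263330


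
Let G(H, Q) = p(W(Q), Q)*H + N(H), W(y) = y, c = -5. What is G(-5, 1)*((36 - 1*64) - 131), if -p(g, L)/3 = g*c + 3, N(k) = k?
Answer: 5565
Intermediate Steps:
p(g, L) = -9 + 15*g (p(g, L) = -3*(g*(-5) + 3) = -3*(-5*g + 3) = -3*(3 - 5*g) = -9 + 15*g)
G(H, Q) = H + H*(-9 + 15*Q) (G(H, Q) = (-9 + 15*Q)*H + H = H*(-9 + 15*Q) + H = H + H*(-9 + 15*Q))
G(-5, 1)*((36 - 1*64) - 131) = (-5*(-8 + 15*1))*((36 - 1*64) - 131) = (-5*(-8 + 15))*((36 - 64) - 131) = (-5*7)*(-28 - 131) = -35*(-159) = 5565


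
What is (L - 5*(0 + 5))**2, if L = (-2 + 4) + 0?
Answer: 529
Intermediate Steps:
L = 2 (L = 2 + 0 = 2)
(L - 5*(0 + 5))**2 = (2 - 5*(0 + 5))**2 = (2 - 5*5)**2 = (2 - 25)**2 = (-23)**2 = 529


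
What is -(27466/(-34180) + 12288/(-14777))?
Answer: 412934461/252538930 ≈ 1.6351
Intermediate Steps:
-(27466/(-34180) + 12288/(-14777)) = -(27466*(-1/34180) + 12288*(-1/14777)) = -(-13733/17090 - 12288/14777) = -1*(-412934461/252538930) = 412934461/252538930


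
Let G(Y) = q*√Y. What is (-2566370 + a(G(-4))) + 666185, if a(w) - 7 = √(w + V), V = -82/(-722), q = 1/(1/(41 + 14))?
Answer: -1900178 + √(41 + 39710*I)/19 ≈ -1.9002e+6 + 7.4124*I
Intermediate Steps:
q = 55 (q = 1/(1/55) = 55)
G(Y) = 55*√Y
V = 41/361 (V = -82*(-1/722) = 41/361 ≈ 0.11357)
a(w) = 7 + √(41/361 + w) (a(w) = 7 + √(w + 41/361) = 7 + √(41/361 + w))
(-2566370 + a(G(-4))) + 666185 = (-2566370 + (7 + √(41 + 361*(55*√(-4)))/19)) + 666185 = (-2566370 + (7 + √(41 + 361*(55*(2*I)))/19)) + 666185 = (-2566370 + (7 + √(41 + 361*(110*I))/19)) + 666185 = (-2566370 + (7 + √(41 + 39710*I)/19)) + 666185 = (-2566363 + √(41 + 39710*I)/19) + 666185 = -1900178 + √(41 + 39710*I)/19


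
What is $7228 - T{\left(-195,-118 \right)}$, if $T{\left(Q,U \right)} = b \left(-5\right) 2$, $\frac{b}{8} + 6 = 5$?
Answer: $7148$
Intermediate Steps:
$b = -8$ ($b = -48 + 8 \cdot 5 = -48 + 40 = -8$)
$T{\left(Q,U \right)} = 80$ ($T{\left(Q,U \right)} = \left(-8\right) \left(-5\right) 2 = 40 \cdot 2 = 80$)
$7228 - T{\left(-195,-118 \right)} = 7228 - 80 = 7148$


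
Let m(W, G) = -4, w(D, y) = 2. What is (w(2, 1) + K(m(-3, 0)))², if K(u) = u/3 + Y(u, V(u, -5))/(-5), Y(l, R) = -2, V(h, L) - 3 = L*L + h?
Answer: 256/225 ≈ 1.1378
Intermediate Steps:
V(h, L) = 3 + h + L² (V(h, L) = 3 + (L*L + h) = 3 + (L² + h) = 3 + (h + L²) = 3 + h + L²)
K(u) = ⅖ + u/3 (K(u) = u/3 - 2/(-5) = u*(⅓) - 2*(-⅕) = u/3 + ⅖ = ⅖ + u/3)
(w(2, 1) + K(m(-3, 0)))² = (2 + (⅖ + (⅓)*(-4)))² = (2 + (⅖ - 4/3))² = (2 - 14/15)² = (16/15)² = 256/225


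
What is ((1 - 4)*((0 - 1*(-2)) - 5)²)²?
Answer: 729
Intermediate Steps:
((1 - 4)*((0 - 1*(-2)) - 5)²)² = (-3*((0 + 2) - 5)²)² = (-3*(2 - 5)²)² = (-3*(-3)²)² = (-3*9)² = (-27)² = 729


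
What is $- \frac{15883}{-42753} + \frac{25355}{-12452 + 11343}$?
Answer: $- \frac{1066388068}{47413077} \approx -22.491$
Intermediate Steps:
$- \frac{15883}{-42753} + \frac{25355}{-12452 + 11343} = \left(-15883\right) \left(- \frac{1}{42753}\right) + \frac{25355}{-1109} = \frac{15883}{42753} + 25355 \left(- \frac{1}{1109}\right) = \frac{15883}{42753} - \frac{25355}{1109} = - \frac{1066388068}{47413077}$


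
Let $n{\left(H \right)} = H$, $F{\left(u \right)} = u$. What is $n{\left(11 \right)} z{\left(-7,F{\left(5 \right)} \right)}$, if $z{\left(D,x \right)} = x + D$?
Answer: $-22$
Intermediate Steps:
$z{\left(D,x \right)} = D + x$
$n{\left(11 \right)} z{\left(-7,F{\left(5 \right)} \right)} = 11 \left(-7 + 5\right) = 11 \left(-2\right) = -22$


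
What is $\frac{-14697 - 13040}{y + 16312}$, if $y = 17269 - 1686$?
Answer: $- \frac{27737}{31895} \approx -0.86963$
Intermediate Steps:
$y = 15583$
$\frac{-14697 - 13040}{y + 16312} = \frac{-14697 - 13040}{15583 + 16312} = - \frac{27737}{31895}$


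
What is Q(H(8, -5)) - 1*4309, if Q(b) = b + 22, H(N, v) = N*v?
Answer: -4327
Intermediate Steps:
Q(b) = 22 + b
Q(H(8, -5)) - 1*4309 = (22 + 8*(-5)) - 1*4309 = (22 - 40) - 4309 = -18 - 4309 = -4327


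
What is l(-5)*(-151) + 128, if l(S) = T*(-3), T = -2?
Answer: -778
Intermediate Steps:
l(S) = 6 (l(S) = -2*(-3) = 6)
l(-5)*(-151) + 128 = 6*(-151) + 128 = -906 + 128 = -778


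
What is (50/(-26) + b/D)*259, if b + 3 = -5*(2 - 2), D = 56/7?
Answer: -61901/104 ≈ -595.20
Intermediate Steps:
D = 8 (D = 56*(1/7) = 8)
b = -3 (b = -3 - 5*(2 - 2) = -3 - 5*0 = -3 + 0 = -3)
(50/(-26) + b/D)*259 = (50/(-26) - 3/8)*259 = (50*(-1/26) - 3*1/8)*259 = (-25/13 - 3/8)*259 = -239/104*259 = -61901/104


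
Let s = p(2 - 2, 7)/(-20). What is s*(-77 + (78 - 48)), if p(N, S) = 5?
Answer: 47/4 ≈ 11.750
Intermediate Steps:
s = -¼ (s = 5/(-20) = 5*(-1/20) = -¼ ≈ -0.25000)
s*(-77 + (78 - 48)) = -(-77 + (78 - 48))/4 = -(-77 + 30)/4 = -¼*(-47) = 47/4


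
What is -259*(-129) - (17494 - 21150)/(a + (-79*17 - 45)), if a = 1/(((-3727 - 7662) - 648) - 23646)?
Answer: 1654649718007/49528005 ≈ 33408.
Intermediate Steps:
a = -1/35683 (a = 1/((-11389 - 648) - 23646) = 1/(-12037 - 23646) = 1/(-35683) = -1/35683 ≈ -2.8025e-5)
-259*(-129) - (17494 - 21150)/(a + (-79*17 - 45)) = -259*(-129) - (17494 - 21150)/(-1/35683 + (-79*17 - 45)) = 33411 - (-3656)/(-1/35683 + (-1343 - 45)) = 33411 - (-3656)/(-1/35683 - 1388) = 33411 - (-3656)/(-49528005/35683) = 33411 - (-3656)*(-35683)/49528005 = 33411 - 1*130457048/49528005 = 33411 - 130457048/49528005 = 1654649718007/49528005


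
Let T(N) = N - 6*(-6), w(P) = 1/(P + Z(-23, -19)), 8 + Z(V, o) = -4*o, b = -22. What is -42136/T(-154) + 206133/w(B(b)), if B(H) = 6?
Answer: 899997746/59 ≈ 1.5254e+7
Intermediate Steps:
Z(V, o) = -8 - 4*o
w(P) = 1/(68 + P) (w(P) = 1/(P + (-8 - 4*(-19))) = 1/(P + (-8 + 76)) = 1/(P + 68) = 1/(68 + P))
T(N) = 36 + N (T(N) = N + 36 = 36 + N)
-42136/T(-154) + 206133/w(B(b)) = -42136/(36 - 154) + 206133/(1/(68 + 6)) = -42136/(-118) + 206133/(1/74) = -42136*(-1/118) + 206133/(1/74) = 21068/59 + 206133*74 = 21068/59 + 15253842 = 899997746/59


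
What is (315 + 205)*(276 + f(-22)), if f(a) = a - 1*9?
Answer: 127400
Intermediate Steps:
f(a) = -9 + a (f(a) = a - 9 = -9 + a)
(315 + 205)*(276 + f(-22)) = (315 + 205)*(276 + (-9 - 22)) = 520*(276 - 31) = 520*245 = 127400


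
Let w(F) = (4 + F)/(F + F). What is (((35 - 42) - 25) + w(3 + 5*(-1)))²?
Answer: 4225/4 ≈ 1056.3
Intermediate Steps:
w(F) = (4 + F)/(2*F) (w(F) = (4 + F)/((2*F)) = (4 + F)*(1/(2*F)) = (4 + F)/(2*F))
(((35 - 42) - 25) + w(3 + 5*(-1)))² = (((35 - 42) - 25) + (4 + (3 + 5*(-1)))/(2*(3 + 5*(-1))))² = ((-7 - 25) + (4 + (3 - 5))/(2*(3 - 5)))² = (-32 + (½)*(4 - 2)/(-2))² = (-32 + (½)*(-½)*2)² = (-32 - ½)² = (-65/2)² = 4225/4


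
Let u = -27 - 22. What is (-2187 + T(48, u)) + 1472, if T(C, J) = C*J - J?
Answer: -3018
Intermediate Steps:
u = -49
T(C, J) = -J + C*J
(-2187 + T(48, u)) + 1472 = (-2187 - 49*(-1 + 48)) + 1472 = (-2187 - 49*47) + 1472 = (-2187 - 2303) + 1472 = -4490 + 1472 = -3018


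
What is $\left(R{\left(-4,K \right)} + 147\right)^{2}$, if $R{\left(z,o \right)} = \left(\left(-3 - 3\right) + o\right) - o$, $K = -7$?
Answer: $19881$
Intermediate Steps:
$R{\left(z,o \right)} = -6$ ($R{\left(z,o \right)} = \left(-6 + o\right) - o = -6$)
$\left(R{\left(-4,K \right)} + 147\right)^{2} = \left(-6 + 147\right)^{2} = 141^{2} = 19881$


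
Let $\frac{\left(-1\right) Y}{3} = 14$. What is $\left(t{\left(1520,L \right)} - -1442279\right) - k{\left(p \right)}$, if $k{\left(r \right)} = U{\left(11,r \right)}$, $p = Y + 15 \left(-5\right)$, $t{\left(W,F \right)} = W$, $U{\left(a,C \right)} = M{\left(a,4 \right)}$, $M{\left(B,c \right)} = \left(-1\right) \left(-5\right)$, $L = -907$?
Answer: $1443794$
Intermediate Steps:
$Y = -42$ ($Y = \left(-3\right) 14 = -42$)
$M{\left(B,c \right)} = 5$
$U{\left(a,C \right)} = 5$
$p = -117$ ($p = -42 + 15 \left(-5\right) = -42 - 75 = -117$)
$k{\left(r \right)} = 5$
$\left(t{\left(1520,L \right)} - -1442279\right) - k{\left(p \right)} = \left(1520 - -1442279\right) - 5 = \left(1520 + 1442279\right) - 5 = 1443799 - 5 = 1443794$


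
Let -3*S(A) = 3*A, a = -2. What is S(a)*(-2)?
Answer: -4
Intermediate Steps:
S(A) = -A
S(a)*(-2) = -1*(-2)*(-2) = 2*(-2) = -4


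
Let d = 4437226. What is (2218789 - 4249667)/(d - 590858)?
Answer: -1015439/1923184 ≈ -0.52800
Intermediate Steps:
(2218789 - 4249667)/(d - 590858) = (2218789 - 4249667)/(4437226 - 590858) = -2030878/3846368 = -2030878*1/3846368 = -1015439/1923184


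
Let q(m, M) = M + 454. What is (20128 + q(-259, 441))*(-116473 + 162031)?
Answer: 957765834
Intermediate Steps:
q(m, M) = 454 + M
(20128 + q(-259, 441))*(-116473 + 162031) = (20128 + (454 + 441))*(-116473 + 162031) = (20128 + 895)*45558 = 21023*45558 = 957765834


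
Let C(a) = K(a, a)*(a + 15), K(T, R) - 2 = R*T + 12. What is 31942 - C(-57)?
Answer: 168988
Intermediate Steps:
K(T, R) = 14 + R*T (K(T, R) = 2 + (R*T + 12) = 2 + (12 + R*T) = 14 + R*T)
C(a) = (14 + a²)*(15 + a) (C(a) = (14 + a*a)*(a + 15) = (14 + a²)*(15 + a))
31942 - C(-57) = 31942 - (14 + (-57)²)*(15 - 57) = 31942 - (14 + 3249)*(-42) = 31942 - 3263*(-42) = 31942 - 1*(-137046) = 31942 + 137046 = 168988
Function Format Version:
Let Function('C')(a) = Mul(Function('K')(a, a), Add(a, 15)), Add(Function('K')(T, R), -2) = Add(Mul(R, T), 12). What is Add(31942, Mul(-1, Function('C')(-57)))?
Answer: 168988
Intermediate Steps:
Function('K')(T, R) = Add(14, Mul(R, T)) (Function('K')(T, R) = Add(2, Add(Mul(R, T), 12)) = Add(2, Add(12, Mul(R, T))) = Add(14, Mul(R, T)))
Function('C')(a) = Mul(Add(14, Pow(a, 2)), Add(15, a)) (Function('C')(a) = Mul(Add(14, Mul(a, a)), Add(a, 15)) = Mul(Add(14, Pow(a, 2)), Add(15, a)))
Add(31942, Mul(-1, Function('C')(-57))) = Add(31942, Mul(-1, Mul(Add(14, Pow(-57, 2)), Add(15, -57)))) = Add(31942, Mul(-1, Mul(Add(14, 3249), -42))) = Add(31942, Mul(-1, Mul(3263, -42))) = Add(31942, Mul(-1, -137046)) = Add(31942, 137046) = 168988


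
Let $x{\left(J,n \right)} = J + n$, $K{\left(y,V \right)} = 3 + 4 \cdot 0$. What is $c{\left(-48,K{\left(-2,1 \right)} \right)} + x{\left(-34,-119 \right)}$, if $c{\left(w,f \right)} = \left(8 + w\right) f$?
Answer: $-273$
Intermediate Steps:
$K{\left(y,V \right)} = 3$ ($K{\left(y,V \right)} = 3 + 0 = 3$)
$c{\left(w,f \right)} = f \left(8 + w\right)$
$c{\left(-48,K{\left(-2,1 \right)} \right)} + x{\left(-34,-119 \right)} = 3 \left(8 - 48\right) - 153 = 3 \left(-40\right) - 153 = -120 - 153 = -273$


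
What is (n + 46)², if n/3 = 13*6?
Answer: 78400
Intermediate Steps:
n = 234 (n = 3*(13*6) = 3*78 = 234)
(n + 46)² = (234 + 46)² = 280² = 78400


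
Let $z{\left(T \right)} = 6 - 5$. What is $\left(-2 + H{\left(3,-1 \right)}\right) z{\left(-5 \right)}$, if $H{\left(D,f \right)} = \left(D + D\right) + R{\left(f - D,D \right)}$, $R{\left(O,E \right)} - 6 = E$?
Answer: $13$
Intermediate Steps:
$R{\left(O,E \right)} = 6 + E$
$z{\left(T \right)} = 1$ ($z{\left(T \right)} = 6 - 5 = 1$)
$H{\left(D,f \right)} = 6 + 3 D$ ($H{\left(D,f \right)} = \left(D + D\right) + \left(6 + D\right) = 2 D + \left(6 + D\right) = 6 + 3 D$)
$\left(-2 + H{\left(3,-1 \right)}\right) z{\left(-5 \right)} = \left(-2 + \left(6 + 3 \cdot 3\right)\right) 1 = \left(-2 + \left(6 + 9\right)\right) 1 = \left(-2 + 15\right) 1 = 13 \cdot 1 = 13$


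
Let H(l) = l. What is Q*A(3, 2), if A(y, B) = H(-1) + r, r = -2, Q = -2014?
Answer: 6042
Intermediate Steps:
A(y, B) = -3 (A(y, B) = -1 - 2 = -3)
Q*A(3, 2) = -2014*(-3) = 6042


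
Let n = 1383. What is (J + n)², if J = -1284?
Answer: 9801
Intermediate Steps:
(J + n)² = (-1284 + 1383)² = 99² = 9801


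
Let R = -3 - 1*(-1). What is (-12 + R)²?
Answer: 196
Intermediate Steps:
R = -2 (R = -3 + 1 = -2)
(-12 + R)² = (-12 - 2)² = (-14)² = 196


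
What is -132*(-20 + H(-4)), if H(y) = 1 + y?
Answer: 3036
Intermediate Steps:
-132*(-20 + H(-4)) = -132*(-20 + (1 - 4)) = -132*(-20 - 3) = -132*(-23) = 3036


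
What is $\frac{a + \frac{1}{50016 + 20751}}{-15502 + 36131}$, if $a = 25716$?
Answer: $\frac{37139677}{29792907} \approx 1.2466$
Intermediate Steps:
$\frac{a + \frac{1}{50016 + 20751}}{-15502 + 36131} = \frac{25716 + \frac{1}{50016 + 20751}}{-15502 + 36131} = \frac{25716 + \frac{1}{70767}}{20629} = \left(25716 + \frac{1}{70767}\right) \frac{1}{20629} = \frac{1819844173}{70767} \cdot \frac{1}{20629} = \frac{37139677}{29792907}$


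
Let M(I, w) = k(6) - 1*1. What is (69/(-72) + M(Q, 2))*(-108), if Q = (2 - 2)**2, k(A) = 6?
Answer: -873/2 ≈ -436.50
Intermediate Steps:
Q = 0 (Q = 0**2 = 0)
M(I, w) = 5 (M(I, w) = 6 - 1*1 = 6 - 1 = 5)
(69/(-72) + M(Q, 2))*(-108) = (69/(-72) + 5)*(-108) = (69*(-1/72) + 5)*(-108) = (-23/24 + 5)*(-108) = (97/24)*(-108) = -873/2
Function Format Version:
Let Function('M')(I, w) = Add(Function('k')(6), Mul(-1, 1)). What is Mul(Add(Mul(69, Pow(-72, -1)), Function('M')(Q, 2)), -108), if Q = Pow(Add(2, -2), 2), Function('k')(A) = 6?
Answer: Rational(-873, 2) ≈ -436.50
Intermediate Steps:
Q = 0 (Q = Pow(0, 2) = 0)
Function('M')(I, w) = 5 (Function('M')(I, w) = Add(6, Mul(-1, 1)) = Add(6, -1) = 5)
Mul(Add(Mul(69, Pow(-72, -1)), Function('M')(Q, 2)), -108) = Mul(Add(Mul(69, Pow(-72, -1)), 5), -108) = Mul(Add(Mul(69, Rational(-1, 72)), 5), -108) = Mul(Add(Rational(-23, 24), 5), -108) = Mul(Rational(97, 24), -108) = Rational(-873, 2)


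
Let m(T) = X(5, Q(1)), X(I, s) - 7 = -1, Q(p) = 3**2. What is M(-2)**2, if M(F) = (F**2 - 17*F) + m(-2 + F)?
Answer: 1936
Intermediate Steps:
Q(p) = 9
X(I, s) = 6 (X(I, s) = 7 - 1 = 6)
m(T) = 6
M(F) = 6 + F**2 - 17*F (M(F) = (F**2 - 17*F) + 6 = 6 + F**2 - 17*F)
M(-2)**2 = (6 + (-2)**2 - 17*(-2))**2 = (6 + 4 + 34)**2 = 44**2 = 1936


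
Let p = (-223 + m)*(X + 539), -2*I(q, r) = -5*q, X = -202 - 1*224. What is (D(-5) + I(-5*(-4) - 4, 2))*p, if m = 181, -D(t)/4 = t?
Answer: -284760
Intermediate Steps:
X = -426 (X = -202 - 224 = -426)
D(t) = -4*t
I(q, r) = 5*q/2 (I(q, r) = -(-5)*q/2 = 5*q/2)
p = -4746 (p = (-223 + 181)*(-426 + 539) = -42*113 = -4746)
(D(-5) + I(-5*(-4) - 4, 2))*p = (-4*(-5) + 5*(-5*(-4) - 4)/2)*(-4746) = (20 + 5*(20 - 4)/2)*(-4746) = (20 + (5/2)*16)*(-4746) = (20 + 40)*(-4746) = 60*(-4746) = -284760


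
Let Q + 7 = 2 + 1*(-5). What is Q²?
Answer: 100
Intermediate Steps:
Q = -10 (Q = -7 + (2 + 1*(-5)) = -7 + (2 - 5) = -7 - 3 = -10)
Q² = (-10)² = 100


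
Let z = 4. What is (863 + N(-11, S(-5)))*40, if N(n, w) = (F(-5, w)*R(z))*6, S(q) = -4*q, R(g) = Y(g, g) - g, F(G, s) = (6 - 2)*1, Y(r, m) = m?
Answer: 34520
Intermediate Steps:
F(G, s) = 4 (F(G, s) = 4*1 = 4)
R(g) = 0 (R(g) = g - g = 0)
N(n, w) = 0 (N(n, w) = (4*0)*6 = 0*6 = 0)
(863 + N(-11, S(-5)))*40 = (863 + 0)*40 = 863*40 = 34520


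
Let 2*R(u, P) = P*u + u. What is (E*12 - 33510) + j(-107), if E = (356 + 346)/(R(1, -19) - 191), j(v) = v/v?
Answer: -838778/25 ≈ -33551.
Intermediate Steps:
R(u, P) = u/2 + P*u/2 (R(u, P) = (P*u + u)/2 = (u + P*u)/2 = u/2 + P*u/2)
j(v) = 1
E = -351/100 (E = (356 + 346)/((½)*1*(1 - 19) - 191) = 702/((½)*1*(-18) - 191) = 702/(-9 - 191) = 702/(-200) = 702*(-1/200) = -351/100 ≈ -3.5100)
(E*12 - 33510) + j(-107) = (-351/100*12 - 33510) + 1 = (-1053/25 - 33510) + 1 = -838803/25 + 1 = -838778/25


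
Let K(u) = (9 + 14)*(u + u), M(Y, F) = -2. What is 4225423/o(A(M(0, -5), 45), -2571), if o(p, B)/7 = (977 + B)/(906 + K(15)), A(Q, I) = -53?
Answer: -481698222/797 ≈ -6.0439e+5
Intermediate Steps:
K(u) = 46*u (K(u) = 23*(2*u) = 46*u)
o(p, B) = 977/228 + B/228 (o(p, B) = 7*((977 + B)/(906 + 46*15)) = 7*((977 + B)/(906 + 690)) = 7*((977 + B)/1596) = 7*((977 + B)*(1/1596)) = 7*(977/1596 + B/1596) = 977/228 + B/228)
4225423/o(A(M(0, -5), 45), -2571) = 4225423/(977/228 + (1/228)*(-2571)) = 4225423/(977/228 - 857/76) = 4225423/(-797/114) = 4225423*(-114/797) = -481698222/797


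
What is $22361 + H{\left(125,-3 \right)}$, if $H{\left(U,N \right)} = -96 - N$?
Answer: $22268$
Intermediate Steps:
$22361 + H{\left(125,-3 \right)} = 22361 - 93 = 22268$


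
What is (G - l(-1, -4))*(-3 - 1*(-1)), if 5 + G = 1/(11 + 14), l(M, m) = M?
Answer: 198/25 ≈ 7.9200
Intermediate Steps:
G = -124/25 (G = -5 + 1/(11 + 14) = -5 + 1/25 = -124/25 ≈ -4.9600)
(G - l(-1, -4))*(-3 - 1*(-1)) = (-124/25 - 1*(-1))*(-3 - 1*(-1)) = (-124/25 + 1)*(-3 + 1) = -99/25*(-2) = 198/25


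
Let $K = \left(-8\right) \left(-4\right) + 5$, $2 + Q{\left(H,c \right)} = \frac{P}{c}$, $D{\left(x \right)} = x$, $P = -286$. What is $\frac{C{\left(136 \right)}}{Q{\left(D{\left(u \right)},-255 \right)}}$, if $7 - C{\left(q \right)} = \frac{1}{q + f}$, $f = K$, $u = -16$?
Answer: $- \frac{154275}{19376} \approx -7.9622$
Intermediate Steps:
$Q{\left(H,c \right)} = -2 - \frac{286}{c}$
$K = 37$ ($K = 32 + 5 = 37$)
$f = 37$
$C{\left(q \right)} = 7 - \frac{1}{37 + q}$ ($C{\left(q \right)} = 7 - \frac{1}{q + 37} = 7 - \frac{1}{37 + q}$)
$\frac{C{\left(136 \right)}}{Q{\left(D{\left(u \right)},-255 \right)}} = \frac{\frac{1}{37 + 136} \left(258 + 7 \cdot 136\right)}{-2 - \frac{286}{-255}} = \frac{\frac{1}{173} \left(258 + 952\right)}{-2 - - \frac{286}{255}} = \frac{\frac{1}{173} \cdot 1210}{-2 + \frac{286}{255}} = \frac{1210}{173 \left(- \frac{224}{255}\right)} = \frac{1210}{173} \left(- \frac{255}{224}\right) = - \frac{154275}{19376}$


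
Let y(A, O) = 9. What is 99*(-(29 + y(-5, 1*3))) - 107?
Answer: -3869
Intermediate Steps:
99*(-(29 + y(-5, 1*3))) - 107 = 99*(-(29 + 9)) - 107 = 99*(-1*38) - 107 = 99*(-38) - 107 = -3762 - 107 = -3869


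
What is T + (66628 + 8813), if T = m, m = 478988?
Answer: 554429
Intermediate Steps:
T = 478988
T + (66628 + 8813) = 478988 + (66628 + 8813) = 478988 + 75441 = 554429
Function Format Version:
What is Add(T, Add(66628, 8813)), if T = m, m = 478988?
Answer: 554429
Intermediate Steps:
T = 478988
Add(T, Add(66628, 8813)) = Add(478988, Add(66628, 8813)) = Add(478988, 75441) = 554429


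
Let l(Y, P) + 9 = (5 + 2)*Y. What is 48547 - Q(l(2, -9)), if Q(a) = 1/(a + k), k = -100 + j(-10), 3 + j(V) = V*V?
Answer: 97093/2 ≈ 48547.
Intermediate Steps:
j(V) = -3 + V² (j(V) = -3 + V*V = -3 + V²)
k = -3 (k = -100 + (-3 + (-10)²) = -100 + (-3 + 100) = -100 + 97 = -3)
l(Y, P) = -9 + 7*Y (l(Y, P) = -9 + (5 + 2)*Y = -9 + 7*Y)
Q(a) = 1/(-3 + a) (Q(a) = 1/(a - 3) = 1/(-3 + a))
48547 - Q(l(2, -9)) = 48547 - 1/(-3 + (-9 + 7*2)) = 48547 - 1/(-3 + (-9 + 14)) = 48547 - 1/(-3 + 5) = 48547 - 1/2 = 48547 - 1*½ = 48547 - ½ = 97093/2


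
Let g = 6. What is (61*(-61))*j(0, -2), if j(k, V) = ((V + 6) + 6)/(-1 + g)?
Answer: -7442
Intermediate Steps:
j(k, V) = 12/5 + V/5 (j(k, V) = ((V + 6) + 6)/(-1 + 6) = ((6 + V) + 6)/5 = (12 + V)*(⅕) = 12/5 + V/5)
(61*(-61))*j(0, -2) = (61*(-61))*(12/5 + (⅕)*(-2)) = -3721*(12/5 - ⅖) = -3721*2 = -7442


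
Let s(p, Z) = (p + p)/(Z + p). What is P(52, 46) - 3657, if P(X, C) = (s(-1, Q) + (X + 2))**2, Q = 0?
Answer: -521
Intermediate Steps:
s(p, Z) = 2*p/(Z + p) (s(p, Z) = (2*p)/(Z + p) = 2*p/(Z + p))
P(X, C) = (4 + X)**2 (P(X, C) = (2*(-1)/(0 - 1) + (X + 2))**2 = (2*(-1)/(-1) + (2 + X))**2 = (2*(-1)*(-1) + (2 + X))**2 = (2 + (2 + X))**2 = (4 + X)**2)
P(52, 46) - 3657 = (4 + 52)**2 - 3657 = 56**2 - 3657 = 3136 - 3657 = -521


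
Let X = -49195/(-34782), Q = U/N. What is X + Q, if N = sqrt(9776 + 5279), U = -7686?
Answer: 49195/34782 - 7686*sqrt(15055)/15055 ≈ -61.227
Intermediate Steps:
N = sqrt(15055) ≈ 122.70
Q = -7686*sqrt(15055)/15055 ≈ -62.641
X = 49195/34782 (X = -49195*(-1/34782) = 49195/34782 ≈ 1.4144)
X + Q = 49195/34782 - 7686*sqrt(15055)/15055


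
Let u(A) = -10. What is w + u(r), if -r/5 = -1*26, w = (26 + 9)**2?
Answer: 1215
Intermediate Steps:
w = 1225 (w = 35**2 = 1225)
r = 130 (r = -(-5)*26 = -5*(-26) = 130)
w + u(r) = 1225 - 10 = 1215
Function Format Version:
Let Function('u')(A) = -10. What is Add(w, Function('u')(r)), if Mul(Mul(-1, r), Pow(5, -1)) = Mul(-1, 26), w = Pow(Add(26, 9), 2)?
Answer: 1215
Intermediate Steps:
w = 1225 (w = Pow(35, 2) = 1225)
r = 130 (r = Mul(-5, Mul(-1, 26)) = Mul(-5, -26) = 130)
Add(w, Function('u')(r)) = Add(1225, -10) = 1215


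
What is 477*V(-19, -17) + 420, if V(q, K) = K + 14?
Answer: -1011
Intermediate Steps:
V(q, K) = 14 + K
477*V(-19, -17) + 420 = 477*(14 - 17) + 420 = 477*(-3) + 420 = -1431 + 420 = -1011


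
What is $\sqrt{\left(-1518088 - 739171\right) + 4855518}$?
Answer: $\sqrt{2598259} \approx 1611.9$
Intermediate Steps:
$\sqrt{\left(-1518088 - 739171\right) + 4855518} = \sqrt{-2257259 + 4855518} = \sqrt{2598259}$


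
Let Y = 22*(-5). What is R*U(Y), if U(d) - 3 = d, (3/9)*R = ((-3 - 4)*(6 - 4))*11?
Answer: 49434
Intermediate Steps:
R = -462 (R = 3*(((-3 - 4)*(6 - 4))*11) = 3*(-7*2*11) = 3*(-14*11) = 3*(-154) = -462)
Y = -110
U(d) = 3 + d
R*U(Y) = -462*(3 - 110) = -462*(-107) = 49434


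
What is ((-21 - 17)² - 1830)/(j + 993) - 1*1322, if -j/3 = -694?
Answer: -4065536/3075 ≈ -1322.1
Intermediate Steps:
j = 2082 (j = -3*(-694) = 2082)
((-21 - 17)² - 1830)/(j + 993) - 1*1322 = ((-21 - 17)² - 1830)/(2082 + 993) - 1*1322 = ((-38)² - 1830)/3075 - 1322 = (1444 - 1830)*(1/3075) - 1322 = -386*1/3075 - 1322 = -386/3075 - 1322 = -4065536/3075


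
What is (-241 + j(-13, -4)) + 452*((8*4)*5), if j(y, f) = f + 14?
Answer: 72089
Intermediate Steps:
j(y, f) = 14 + f
(-241 + j(-13, -4)) + 452*((8*4)*5) = (-241 + (14 - 4)) + 452*((8*4)*5) = (-241 + 10) + 452*(32*5) = -231 + 452*160 = -231 + 72320 = 72089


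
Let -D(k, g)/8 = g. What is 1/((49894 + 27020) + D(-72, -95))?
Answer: 1/77674 ≈ 1.2874e-5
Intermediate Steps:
D(k, g) = -8*g
1/((49894 + 27020) + D(-72, -95)) = 1/((49894 + 27020) - 8*(-95)) = 1/(76914 + 760) = 1/77674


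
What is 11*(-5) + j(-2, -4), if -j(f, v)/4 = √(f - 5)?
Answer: -55 - 4*I*√7 ≈ -55.0 - 10.583*I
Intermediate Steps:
j(f, v) = -4*√(-5 + f) (j(f, v) = -4*√(f - 5) = -4*√(-5 + f))
11*(-5) + j(-2, -4) = 11*(-5) - 4*√(-5 - 2) = -55 - 4*I*√7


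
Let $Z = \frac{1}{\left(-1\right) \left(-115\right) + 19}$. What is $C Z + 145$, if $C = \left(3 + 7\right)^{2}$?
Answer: $\frac{9765}{67} \approx 145.75$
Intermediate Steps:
$C = 100$ ($C = 10^{2} = 100$)
$Z = \frac{1}{134}$ ($Z = \frac{1}{115 + 19} = \frac{1}{134} \approx 0.0074627$)
$C Z + 145 = 100 \cdot \frac{1}{134} + 145 = \frac{50}{67} + 145 = \frac{9765}{67}$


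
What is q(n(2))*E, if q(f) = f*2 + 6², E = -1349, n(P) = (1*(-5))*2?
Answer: -21584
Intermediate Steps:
n(P) = -10 (n(P) = -5*2 = -10)
q(f) = 36 + 2*f (q(f) = 2*f + 36 = 36 + 2*f)
q(n(2))*E = (36 + 2*(-10))*(-1349) = (36 - 20)*(-1349) = 16*(-1349) = -21584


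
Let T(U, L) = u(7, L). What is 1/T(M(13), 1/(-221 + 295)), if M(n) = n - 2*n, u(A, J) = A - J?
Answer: 74/517 ≈ 0.14313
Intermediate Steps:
M(n) = -n
T(U, L) = 7 - L
1/T(M(13), 1/(-221 + 295)) = 1/(7 - 1/(-221 + 295)) = 1/(7 - 1/74) = 1/(517/74) = 74/517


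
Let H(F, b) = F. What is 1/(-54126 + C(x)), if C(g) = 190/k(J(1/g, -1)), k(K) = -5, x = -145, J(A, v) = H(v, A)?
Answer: -1/54164 ≈ -1.8462e-5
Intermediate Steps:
J(A, v) = v
C(g) = -38 (C(g) = 190/(-5) = 190*(-1/5) = -38)
1/(-54126 + C(x)) = 1/(-54126 - 38) = 1/(-54164) = -1/54164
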